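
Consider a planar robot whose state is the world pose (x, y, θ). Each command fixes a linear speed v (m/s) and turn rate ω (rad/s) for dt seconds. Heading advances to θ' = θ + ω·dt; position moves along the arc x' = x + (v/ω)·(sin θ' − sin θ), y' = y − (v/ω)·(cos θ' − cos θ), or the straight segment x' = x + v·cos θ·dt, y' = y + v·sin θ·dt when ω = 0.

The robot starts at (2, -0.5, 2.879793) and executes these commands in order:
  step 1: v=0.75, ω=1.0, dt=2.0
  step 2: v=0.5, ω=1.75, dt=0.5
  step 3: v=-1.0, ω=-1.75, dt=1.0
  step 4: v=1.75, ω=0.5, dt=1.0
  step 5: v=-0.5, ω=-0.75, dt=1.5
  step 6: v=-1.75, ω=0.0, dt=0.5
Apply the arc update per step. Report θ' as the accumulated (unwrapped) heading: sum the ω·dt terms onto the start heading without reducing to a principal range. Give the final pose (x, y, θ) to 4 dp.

step 1: θ'=4.8798 (R=0.7500) → pose (1.0664, -1.3494, 4.8798)
step 2: θ'=5.7548 (R=0.2857) → pose (1.2040, -1.5486, 5.7548)
step 3: θ'=4.0048 (R=0.5714) → pose (1.0579, -0.6836, 4.0048)
step 4: θ'=4.5048 (R=3.5000) → pose (0.2928, -2.2373, 4.5048)
step 5: θ'=3.3798 (R=0.6667) → pose (0.7878, -1.7268, 3.3798)
step 6: θ'=3.3798 (straight) → pose (1.6381, -1.5204, 3.3798)

(1.6381, -1.5204, 3.3798)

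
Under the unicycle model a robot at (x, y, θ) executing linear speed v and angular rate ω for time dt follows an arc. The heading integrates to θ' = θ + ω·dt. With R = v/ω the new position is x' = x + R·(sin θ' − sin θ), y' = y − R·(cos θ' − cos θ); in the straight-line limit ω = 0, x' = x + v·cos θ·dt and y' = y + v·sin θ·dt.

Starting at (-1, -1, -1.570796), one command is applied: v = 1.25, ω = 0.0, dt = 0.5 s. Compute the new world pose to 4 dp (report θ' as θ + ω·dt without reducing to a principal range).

(-1.0000, -1.6250, -1.5708)

θ' = -1.5708 + 0.0·0.5 = -1.5708
ω = 0 → straight: x' = -1 + 1.25·cos(-1.5708)·0.5 = -1.0000
y' = -1 + 1.25·sin(-1.5708)·0.5 = -1.6250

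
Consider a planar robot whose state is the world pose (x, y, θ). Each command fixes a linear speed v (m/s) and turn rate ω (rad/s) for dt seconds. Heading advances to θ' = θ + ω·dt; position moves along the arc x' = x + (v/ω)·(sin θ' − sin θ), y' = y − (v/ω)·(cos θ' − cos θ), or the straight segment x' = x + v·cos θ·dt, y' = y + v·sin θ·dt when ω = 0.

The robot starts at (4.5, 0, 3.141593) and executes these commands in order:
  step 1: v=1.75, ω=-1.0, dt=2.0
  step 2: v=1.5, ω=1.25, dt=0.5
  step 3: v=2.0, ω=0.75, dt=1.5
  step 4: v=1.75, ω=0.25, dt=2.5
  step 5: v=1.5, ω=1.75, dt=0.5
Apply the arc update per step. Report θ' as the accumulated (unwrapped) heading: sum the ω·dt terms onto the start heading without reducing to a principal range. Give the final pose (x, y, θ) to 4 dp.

(-3.7565, 4.4799, 4.3916)

step 1: θ'=1.1416 (R=-1.7500) → pose (2.9087, 2.4783, 1.1416)
step 2: θ'=1.7666 (R=1.2000) → pose (2.9946, 3.2111, 1.7666)
step 3: θ'=2.8916 (R=2.6667) → pose (1.0387, 5.2761, 2.8916)
step 4: θ'=3.5166 (R=7.0000) → pose (-3.2571, 5.0072, 3.5166)
step 5: θ'=4.3916 (R=0.8571) → pose (-3.7565, 4.4799, 4.3916)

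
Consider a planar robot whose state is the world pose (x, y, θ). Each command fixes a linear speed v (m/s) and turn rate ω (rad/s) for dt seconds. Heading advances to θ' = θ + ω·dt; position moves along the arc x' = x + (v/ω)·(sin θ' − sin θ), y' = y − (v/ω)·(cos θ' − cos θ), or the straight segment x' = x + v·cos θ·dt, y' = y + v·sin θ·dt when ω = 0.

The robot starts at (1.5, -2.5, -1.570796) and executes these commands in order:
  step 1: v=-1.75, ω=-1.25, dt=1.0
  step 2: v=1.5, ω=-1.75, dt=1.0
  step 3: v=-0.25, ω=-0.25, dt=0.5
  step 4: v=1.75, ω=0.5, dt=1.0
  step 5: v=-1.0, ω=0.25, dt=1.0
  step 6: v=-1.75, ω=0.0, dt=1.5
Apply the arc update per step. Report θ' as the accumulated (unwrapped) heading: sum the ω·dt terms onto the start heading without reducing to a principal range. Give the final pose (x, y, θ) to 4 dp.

step 1: θ'=-2.8208 (R=1.4000) → pose (2.4585, -1.1714, -2.8208)
step 2: θ'=-4.5708 (R=-0.8571) → pose (1.3397, -0.4790, -4.5708)
step 3: θ'=-4.6958 (R=1.0000) → pose (1.3496, -0.6035, -4.6958)
step 4: θ'=-4.1958 (R=3.5000) → pose (0.8933, 1.0672, -4.1958)
step 5: θ'=-3.9458 (R=-4.0000) → pose (1.4902, 0.2681, -3.9458)
step 6: θ'=-3.9458 (straight) → pose (3.3112, -1.6226, -3.9458)

(3.3112, -1.6226, -3.9458)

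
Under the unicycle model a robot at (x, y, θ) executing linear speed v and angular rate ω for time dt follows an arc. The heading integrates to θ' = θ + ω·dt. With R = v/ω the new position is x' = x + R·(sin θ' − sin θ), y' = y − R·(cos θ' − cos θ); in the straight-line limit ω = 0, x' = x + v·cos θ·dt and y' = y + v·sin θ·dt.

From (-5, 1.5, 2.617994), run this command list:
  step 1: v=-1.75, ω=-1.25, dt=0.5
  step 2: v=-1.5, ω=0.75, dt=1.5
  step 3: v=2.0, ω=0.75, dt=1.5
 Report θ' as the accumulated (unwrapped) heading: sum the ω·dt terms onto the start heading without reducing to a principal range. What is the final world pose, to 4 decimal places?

step 1: θ'=1.9930 (R=1.4000) → pose (-4.4229, 0.8612, 1.9930)
step 2: θ'=3.1180 (R=-2.0000) → pose (-2.6457, -0.3187, 3.1180)
step 3: θ'=4.2430 (R=2.6667) → pose (-5.0869, -1.7783, 4.2430)

(-5.0869, -1.7783, 4.2430)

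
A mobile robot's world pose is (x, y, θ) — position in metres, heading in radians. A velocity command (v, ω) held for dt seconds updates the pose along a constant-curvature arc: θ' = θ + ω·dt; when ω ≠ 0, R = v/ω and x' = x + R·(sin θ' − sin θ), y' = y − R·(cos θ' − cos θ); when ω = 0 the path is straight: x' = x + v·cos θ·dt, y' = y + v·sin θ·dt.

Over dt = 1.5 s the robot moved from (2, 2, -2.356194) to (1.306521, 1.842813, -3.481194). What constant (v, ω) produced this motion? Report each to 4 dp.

v = 0.5000, ω = -0.7500

Δθ = -3.481194 − -2.356194 = -1.125000
ω = Δθ/dt = -1.125000/1.5 = -0.7500
R = Δx/(sin θ' − sin θ) = -0.6667
v = R·ω = -0.6667·-0.7500 = 0.5000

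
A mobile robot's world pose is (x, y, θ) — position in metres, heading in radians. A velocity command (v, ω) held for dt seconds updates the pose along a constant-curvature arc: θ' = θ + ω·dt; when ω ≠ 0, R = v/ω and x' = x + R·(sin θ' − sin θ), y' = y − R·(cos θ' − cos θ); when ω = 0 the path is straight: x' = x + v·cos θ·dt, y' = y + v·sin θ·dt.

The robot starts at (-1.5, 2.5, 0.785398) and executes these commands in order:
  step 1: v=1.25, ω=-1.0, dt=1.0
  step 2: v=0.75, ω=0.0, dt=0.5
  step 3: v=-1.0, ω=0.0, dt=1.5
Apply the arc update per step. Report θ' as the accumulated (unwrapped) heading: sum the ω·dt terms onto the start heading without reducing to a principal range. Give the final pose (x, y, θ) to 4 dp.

(-1.4491, 3.0770, -0.2146)

step 1: θ'=-0.2146 (R=-1.2500) → pose (-0.3499, 2.8374, -0.2146)
step 2: θ'=-0.2146 (straight) → pose (0.0165, 2.7576, -0.2146)
step 3: θ'=-0.2146 (straight) → pose (-1.4491, 3.0770, -0.2146)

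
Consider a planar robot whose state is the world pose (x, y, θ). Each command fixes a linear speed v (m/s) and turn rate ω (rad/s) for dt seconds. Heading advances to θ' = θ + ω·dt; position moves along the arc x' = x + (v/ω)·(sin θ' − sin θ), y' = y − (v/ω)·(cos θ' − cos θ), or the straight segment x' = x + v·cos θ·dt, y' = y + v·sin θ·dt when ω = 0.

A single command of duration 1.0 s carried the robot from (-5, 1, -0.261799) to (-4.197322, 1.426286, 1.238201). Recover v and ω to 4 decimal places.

v = 1.0000, ω = 1.5000

Δθ = 1.238201 − -0.261799 = 1.500000
ω = Δθ/dt = 1.500000/1.0 = 1.5000
R = Δx/(sin θ' − sin θ) = 0.6667
v = R·ω = 0.6667·1.5000 = 1.0000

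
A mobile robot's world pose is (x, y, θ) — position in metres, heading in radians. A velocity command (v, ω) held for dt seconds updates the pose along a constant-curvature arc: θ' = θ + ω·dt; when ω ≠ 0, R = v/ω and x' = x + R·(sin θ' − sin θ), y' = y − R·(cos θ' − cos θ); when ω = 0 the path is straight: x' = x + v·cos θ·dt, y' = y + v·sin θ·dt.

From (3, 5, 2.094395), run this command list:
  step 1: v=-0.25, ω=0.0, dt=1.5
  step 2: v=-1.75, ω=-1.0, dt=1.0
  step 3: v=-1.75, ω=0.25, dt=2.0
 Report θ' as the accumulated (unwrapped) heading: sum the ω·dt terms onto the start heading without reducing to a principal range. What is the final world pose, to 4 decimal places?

step 1: θ'=2.0944 (straight) → pose (3.1875, 4.6752, 2.0944)
step 2: θ'=1.0944 (R=1.7500) → pose (3.2271, 2.9977, 1.0944)
step 3: θ'=1.5944 (R=-7.0000) → pose (2.4496, -0.3775, 1.5944)

(2.4496, -0.3775, 1.5944)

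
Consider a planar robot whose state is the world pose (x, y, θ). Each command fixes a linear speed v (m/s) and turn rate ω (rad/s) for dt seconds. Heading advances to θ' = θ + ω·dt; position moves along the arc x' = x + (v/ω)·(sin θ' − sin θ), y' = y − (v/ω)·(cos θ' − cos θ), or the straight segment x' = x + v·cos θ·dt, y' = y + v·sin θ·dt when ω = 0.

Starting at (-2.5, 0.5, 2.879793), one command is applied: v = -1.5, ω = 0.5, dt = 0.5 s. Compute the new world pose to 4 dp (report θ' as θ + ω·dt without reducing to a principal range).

(-1.7589, 0.3980, 3.1298)

θ' = 2.8798 + 0.5·0.5 = 3.1298
R = v/ω = -1.5/0.5 = -3.0000
x' = -2.5 + -3.0000·(sin 3.1298 − sin 2.8798) = -1.7589
y' = 0.5 − -3.0000·(cos 3.1298 − cos 2.8798) = 0.3980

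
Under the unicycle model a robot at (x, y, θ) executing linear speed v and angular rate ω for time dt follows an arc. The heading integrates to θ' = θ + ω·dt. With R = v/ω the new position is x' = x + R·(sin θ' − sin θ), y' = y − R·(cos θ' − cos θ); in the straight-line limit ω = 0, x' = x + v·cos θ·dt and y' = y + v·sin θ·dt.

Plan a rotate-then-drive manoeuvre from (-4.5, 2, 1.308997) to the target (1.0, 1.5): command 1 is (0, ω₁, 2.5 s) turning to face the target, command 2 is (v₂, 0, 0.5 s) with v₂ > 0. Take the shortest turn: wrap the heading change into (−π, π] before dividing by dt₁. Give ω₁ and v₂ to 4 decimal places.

heading to target = atan2(1.5−2, 1−-4.5) = -0.0907
Δθ = wrap(-0.0907 − 1.3090) = -1.3997; ω₁ = Δθ/dt₁ = -0.5599
distance = √((1−-4.5)² + (1.5−2)²) = 5.5227; v₂ = distance/dt₂ = 11.0454

ω₁ = -0.5599, v₂ = 11.0454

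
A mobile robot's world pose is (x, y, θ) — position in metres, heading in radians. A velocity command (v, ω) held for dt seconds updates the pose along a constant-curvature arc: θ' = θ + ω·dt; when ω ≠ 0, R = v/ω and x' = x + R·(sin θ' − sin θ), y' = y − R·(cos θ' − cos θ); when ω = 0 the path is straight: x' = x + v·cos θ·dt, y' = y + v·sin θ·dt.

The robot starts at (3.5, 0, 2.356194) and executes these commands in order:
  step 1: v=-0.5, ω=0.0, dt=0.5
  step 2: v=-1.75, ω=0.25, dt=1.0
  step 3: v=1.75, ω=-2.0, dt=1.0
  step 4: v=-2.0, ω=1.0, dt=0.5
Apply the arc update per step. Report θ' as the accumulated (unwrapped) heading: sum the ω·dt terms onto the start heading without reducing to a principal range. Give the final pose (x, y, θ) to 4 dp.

(4.3546, -0.5233, 1.1062)

step 1: θ'=2.3562 (straight) → pose (3.6768, -0.1768, 2.3562)
step 2: θ'=2.6062 (R=-7.0000) → pose (5.0552, -1.2475, 2.6062)
step 3: θ'=0.6062 (R=-0.8750) → pose (5.0031, 0.2242, 0.6062)
step 4: θ'=1.1062 (R=-2.0000) → pose (4.3546, -0.5233, 1.1062)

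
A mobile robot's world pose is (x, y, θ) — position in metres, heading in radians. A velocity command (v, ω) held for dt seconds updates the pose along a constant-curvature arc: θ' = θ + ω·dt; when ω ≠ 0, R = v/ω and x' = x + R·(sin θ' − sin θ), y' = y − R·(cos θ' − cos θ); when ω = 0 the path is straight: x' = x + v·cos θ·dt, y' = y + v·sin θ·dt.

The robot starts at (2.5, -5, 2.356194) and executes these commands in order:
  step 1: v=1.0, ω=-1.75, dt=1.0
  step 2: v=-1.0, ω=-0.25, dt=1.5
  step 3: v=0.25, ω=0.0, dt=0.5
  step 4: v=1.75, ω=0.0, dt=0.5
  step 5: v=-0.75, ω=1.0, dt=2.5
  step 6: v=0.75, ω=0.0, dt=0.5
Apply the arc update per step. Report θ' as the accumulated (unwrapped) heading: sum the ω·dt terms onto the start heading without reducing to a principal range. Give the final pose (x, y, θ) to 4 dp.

step 1: θ'=0.6062 (R=-0.5714) → pose (2.5785, -4.1263, 0.6062)
step 2: θ'=0.2312 (R=4.0000) → pose (1.2161, -4.7326, 0.2312)
step 3: θ'=0.2312 (straight) → pose (1.3378, -4.7040, 0.2312)
step 4: θ'=0.2312 (straight) → pose (2.1895, -4.5035, 0.2312)
step 5: θ'=2.7312 (R=-0.7500) → pose (2.0621, -5.9212, 2.7312)
step 6: θ'=2.7312 (straight) → pose (1.7182, -5.7716, 2.7312)

(1.7182, -5.7716, 2.7312)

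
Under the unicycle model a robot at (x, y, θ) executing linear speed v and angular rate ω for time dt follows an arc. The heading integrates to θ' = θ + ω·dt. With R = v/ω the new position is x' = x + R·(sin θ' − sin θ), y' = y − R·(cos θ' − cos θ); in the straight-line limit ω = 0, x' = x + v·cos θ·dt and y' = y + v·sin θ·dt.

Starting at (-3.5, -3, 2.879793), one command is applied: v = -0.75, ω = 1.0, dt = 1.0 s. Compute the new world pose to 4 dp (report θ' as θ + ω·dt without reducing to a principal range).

θ' = 2.8798 + 1.0·1.0 = 3.8798
R = v/ω = -0.75/1.0 = -0.7500
x' = -3.5 + -0.7500·(sin 3.8798 − sin 2.8798) = -2.8012
y' = -3 − -0.7500·(cos 3.8798 − cos 2.8798) = -2.8303

(-2.8012, -2.8303, 3.8798)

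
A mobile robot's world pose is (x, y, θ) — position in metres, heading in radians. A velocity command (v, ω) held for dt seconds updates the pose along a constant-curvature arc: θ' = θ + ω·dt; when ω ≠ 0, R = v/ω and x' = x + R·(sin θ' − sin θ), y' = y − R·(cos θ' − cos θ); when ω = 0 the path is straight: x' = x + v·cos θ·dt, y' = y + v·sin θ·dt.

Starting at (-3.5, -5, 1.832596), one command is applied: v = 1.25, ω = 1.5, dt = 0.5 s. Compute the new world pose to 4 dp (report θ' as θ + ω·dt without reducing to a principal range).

θ' = 1.8326 + 1.5·0.5 = 2.5826
R = v/ω = 1.25/1.5 = 0.8333
x' = -3.5 + 0.8333·(sin 2.5826 − sin 1.8326) = -3.8630
y' = -5 − 0.8333·(cos 2.5826 − cos 1.8326) = -4.5092

(-3.8630, -4.5092, 2.5826)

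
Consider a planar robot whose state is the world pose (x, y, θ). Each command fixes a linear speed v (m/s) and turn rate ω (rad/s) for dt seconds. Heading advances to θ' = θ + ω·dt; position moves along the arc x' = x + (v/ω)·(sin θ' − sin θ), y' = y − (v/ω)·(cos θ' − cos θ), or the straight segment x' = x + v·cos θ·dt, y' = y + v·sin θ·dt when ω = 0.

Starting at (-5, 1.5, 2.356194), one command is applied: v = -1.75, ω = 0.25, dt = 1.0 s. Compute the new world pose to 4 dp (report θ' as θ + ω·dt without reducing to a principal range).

(-3.6215, 0.4293, 2.6062)

θ' = 2.3562 + 0.25·1.0 = 2.6062
R = v/ω = -1.75/0.25 = -7.0000
x' = -5 + -7.0000·(sin 2.6062 − sin 2.3562) = -3.6215
y' = 1.5 − -7.0000·(cos 2.6062 − cos 2.3562) = 0.4293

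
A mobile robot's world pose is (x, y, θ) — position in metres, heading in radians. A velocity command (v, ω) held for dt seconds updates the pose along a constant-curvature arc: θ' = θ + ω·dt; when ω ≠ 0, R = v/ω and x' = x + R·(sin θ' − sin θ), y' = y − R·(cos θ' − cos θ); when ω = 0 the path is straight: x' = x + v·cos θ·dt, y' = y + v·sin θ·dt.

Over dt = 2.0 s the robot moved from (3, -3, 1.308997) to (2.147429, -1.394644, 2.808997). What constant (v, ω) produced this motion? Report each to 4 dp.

Δθ = 2.808997 − 1.308997 = 1.500000
ω = Δθ/dt = 1.500000/2.0 = 0.7500
R = −Δy/(cos θ' − cos θ) = 1.3333
v = R·ω = 1.3333·0.7500 = 1.0000

v = 1.0000, ω = 0.7500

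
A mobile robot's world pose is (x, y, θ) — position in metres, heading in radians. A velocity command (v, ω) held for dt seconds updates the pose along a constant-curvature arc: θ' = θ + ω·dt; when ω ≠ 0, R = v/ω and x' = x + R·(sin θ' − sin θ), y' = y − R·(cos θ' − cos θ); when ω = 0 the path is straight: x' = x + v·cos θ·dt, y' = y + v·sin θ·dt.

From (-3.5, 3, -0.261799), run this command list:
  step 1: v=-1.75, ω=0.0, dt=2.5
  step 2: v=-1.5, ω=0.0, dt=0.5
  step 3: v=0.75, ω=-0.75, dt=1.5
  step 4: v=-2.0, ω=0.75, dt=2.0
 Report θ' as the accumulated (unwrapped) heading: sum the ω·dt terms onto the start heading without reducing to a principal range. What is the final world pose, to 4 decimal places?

step 1: θ'=-0.2618 (straight) → pose (-7.7259, 4.1323, -0.2618)
step 2: θ'=-0.2618 (straight) → pose (-8.4504, 4.3264, -0.2618)
step 3: θ'=-1.3868 (R=-1.0000) → pose (-7.7261, 3.5435, -1.3868)
step 4: θ'=0.1132 (R=-2.6667) → pose (-10.6489, 5.7052, 0.1132)

(-10.6489, 5.7052, 0.1132)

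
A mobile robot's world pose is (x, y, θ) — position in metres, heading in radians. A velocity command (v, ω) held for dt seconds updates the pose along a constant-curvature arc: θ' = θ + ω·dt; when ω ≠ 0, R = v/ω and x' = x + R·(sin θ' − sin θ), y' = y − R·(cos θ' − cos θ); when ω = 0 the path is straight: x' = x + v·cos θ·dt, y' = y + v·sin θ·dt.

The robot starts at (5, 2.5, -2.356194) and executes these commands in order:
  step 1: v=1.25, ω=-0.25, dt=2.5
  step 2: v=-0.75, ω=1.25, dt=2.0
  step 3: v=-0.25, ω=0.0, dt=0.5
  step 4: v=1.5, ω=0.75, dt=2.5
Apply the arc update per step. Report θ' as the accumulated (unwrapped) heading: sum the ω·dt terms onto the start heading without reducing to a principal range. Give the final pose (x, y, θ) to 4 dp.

(5.2285, 3.7025, 1.3938)

step 1: θ'=-2.9812 (R=-5.0000) → pose (2.2630, 1.0997, -2.9812)
step 2: θ'=-0.4812 (R=-0.6000) → pose (2.4449, 2.2239, -0.4812)
step 3: θ'=-0.4812 (straight) → pose (2.3341, 2.2817, -0.4812)
step 4: θ'=1.3938 (R=2.0000) → pose (5.2285, 3.7025, 1.3938)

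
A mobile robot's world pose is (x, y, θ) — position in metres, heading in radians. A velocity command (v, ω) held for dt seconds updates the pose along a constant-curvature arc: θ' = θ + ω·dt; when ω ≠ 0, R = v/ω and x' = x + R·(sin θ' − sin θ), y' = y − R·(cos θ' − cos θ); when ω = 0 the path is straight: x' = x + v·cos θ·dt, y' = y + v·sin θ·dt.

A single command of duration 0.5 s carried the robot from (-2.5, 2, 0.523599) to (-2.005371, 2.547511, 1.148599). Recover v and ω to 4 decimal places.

v = 1.5000, ω = 1.2500

Δθ = 1.148599 − 0.523599 = 0.625000
ω = Δθ/dt = 0.625000/0.5 = 1.2500
R = −Δy/(cos θ' − cos θ) = 1.2000
v = R·ω = 1.2000·1.2500 = 1.5000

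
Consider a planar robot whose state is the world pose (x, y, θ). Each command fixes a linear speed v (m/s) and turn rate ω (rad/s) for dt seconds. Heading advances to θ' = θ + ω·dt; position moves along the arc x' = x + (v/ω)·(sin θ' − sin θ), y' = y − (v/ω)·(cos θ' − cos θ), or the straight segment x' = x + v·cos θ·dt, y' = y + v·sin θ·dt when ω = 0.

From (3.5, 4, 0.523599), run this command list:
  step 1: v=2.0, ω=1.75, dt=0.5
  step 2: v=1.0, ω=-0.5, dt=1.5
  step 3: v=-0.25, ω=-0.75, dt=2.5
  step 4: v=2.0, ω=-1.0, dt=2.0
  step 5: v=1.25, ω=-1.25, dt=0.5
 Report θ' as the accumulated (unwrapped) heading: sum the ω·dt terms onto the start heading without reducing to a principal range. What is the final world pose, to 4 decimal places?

(1.6827, 3.7680, -3.8514)

step 1: θ'=1.3986 (R=1.1429) → pose (4.0545, 4.7939, 1.3986)
step 2: θ'=0.6486 (R=-2.0000) → pose (4.8168, 6.0451, 0.6486)
step 3: θ'=-1.2264 (R=0.3333) → pose (4.3017, 6.1982, -1.2264)
step 4: θ'=-3.2264 (R=-2.0000) → pose (2.2497, 3.5301, -3.2264)
step 5: θ'=-3.8514 (R=-1.0000) → pose (1.6827, 3.7680, -3.8514)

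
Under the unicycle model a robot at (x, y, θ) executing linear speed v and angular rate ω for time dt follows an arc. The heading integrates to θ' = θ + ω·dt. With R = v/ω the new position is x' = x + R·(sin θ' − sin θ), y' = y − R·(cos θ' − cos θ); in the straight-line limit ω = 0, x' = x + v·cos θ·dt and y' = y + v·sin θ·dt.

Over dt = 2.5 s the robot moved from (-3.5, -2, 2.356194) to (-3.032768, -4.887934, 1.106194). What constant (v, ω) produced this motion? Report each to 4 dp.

v = -1.2500, ω = -0.5000

Δθ = 1.106194 − 2.356194 = -1.250000
ω = Δθ/dt = -1.250000/2.5 = -0.5000
R = −Δy/(cos θ' − cos θ) = 2.5000
v = R·ω = 2.5000·-0.5000 = -1.2500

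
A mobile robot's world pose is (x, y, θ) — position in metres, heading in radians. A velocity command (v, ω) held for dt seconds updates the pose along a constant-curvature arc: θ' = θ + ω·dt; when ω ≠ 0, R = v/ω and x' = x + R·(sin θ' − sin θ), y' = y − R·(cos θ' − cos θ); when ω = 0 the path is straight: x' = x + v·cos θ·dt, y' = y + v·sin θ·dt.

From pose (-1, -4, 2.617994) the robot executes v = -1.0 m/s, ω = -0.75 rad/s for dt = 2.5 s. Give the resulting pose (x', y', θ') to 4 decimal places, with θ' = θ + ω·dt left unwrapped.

θ' = 2.6180 + -0.75·2.5 = 0.7430
R = v/ω = -1.0/-0.75 = 1.3333
x' = -1 + 1.3333·(sin 0.7430 − sin 2.6180) = -0.7647
y' = -4 − 1.3333·(cos 0.7430 − cos 2.6180) = -6.1366

(-0.7647, -6.1366, 0.7430)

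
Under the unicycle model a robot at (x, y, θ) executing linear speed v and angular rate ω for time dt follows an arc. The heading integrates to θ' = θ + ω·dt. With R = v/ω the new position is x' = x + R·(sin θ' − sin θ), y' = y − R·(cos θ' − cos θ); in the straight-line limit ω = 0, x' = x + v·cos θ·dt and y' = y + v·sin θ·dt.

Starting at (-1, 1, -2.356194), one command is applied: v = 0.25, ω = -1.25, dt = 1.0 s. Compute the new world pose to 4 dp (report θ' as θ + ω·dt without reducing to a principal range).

(-1.2310, 0.9626, -3.6062)

θ' = -2.3562 + -1.25·1.0 = -3.6062
R = v/ω = 0.25/-1.25 = -0.2000
x' = -1 + -0.2000·(sin -3.6062 − sin -2.3562) = -1.2310
y' = 1 − -0.2000·(cos -3.6062 − cos -2.3562) = 0.9626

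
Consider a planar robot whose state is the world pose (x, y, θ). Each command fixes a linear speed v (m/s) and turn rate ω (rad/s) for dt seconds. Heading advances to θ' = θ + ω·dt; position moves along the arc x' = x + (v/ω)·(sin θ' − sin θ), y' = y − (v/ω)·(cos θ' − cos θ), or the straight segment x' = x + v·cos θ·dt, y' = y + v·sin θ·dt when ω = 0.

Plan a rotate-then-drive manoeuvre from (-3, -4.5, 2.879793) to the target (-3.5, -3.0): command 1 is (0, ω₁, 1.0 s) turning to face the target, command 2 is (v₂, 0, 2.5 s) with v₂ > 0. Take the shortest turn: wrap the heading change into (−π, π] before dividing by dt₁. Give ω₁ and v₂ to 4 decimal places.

heading to target = atan2(-3−-4.5, -3.5−-3) = 1.8925
Δθ = wrap(1.8925 − 2.8798) = -0.9872; ω₁ = Δθ/dt₁ = -0.9872
distance = √((-3.5−-3)² + (-3−-4.5)²) = 1.5811; v₂ = distance/dt₂ = 0.6325

ω₁ = -0.9872, v₂ = 0.6325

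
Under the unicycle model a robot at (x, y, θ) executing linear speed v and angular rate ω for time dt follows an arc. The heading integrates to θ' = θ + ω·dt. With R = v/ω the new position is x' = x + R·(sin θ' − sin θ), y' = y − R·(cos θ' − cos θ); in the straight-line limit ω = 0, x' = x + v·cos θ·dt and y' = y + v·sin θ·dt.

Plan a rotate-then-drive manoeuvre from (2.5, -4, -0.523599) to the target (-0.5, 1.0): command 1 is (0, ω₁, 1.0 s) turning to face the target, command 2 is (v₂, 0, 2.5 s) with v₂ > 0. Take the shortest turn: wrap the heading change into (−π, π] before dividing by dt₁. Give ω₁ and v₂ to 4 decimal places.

heading to target = atan2(1−-4, -0.5−2.5) = 2.1112
Δθ = wrap(2.1112 − -0.5236) = 2.6348; ω₁ = Δθ/dt₁ = 2.6348
distance = √((-0.5−2.5)² + (1−-4)²) = 5.8310; v₂ = distance/dt₂ = 2.3324

ω₁ = 2.6348, v₂ = 2.3324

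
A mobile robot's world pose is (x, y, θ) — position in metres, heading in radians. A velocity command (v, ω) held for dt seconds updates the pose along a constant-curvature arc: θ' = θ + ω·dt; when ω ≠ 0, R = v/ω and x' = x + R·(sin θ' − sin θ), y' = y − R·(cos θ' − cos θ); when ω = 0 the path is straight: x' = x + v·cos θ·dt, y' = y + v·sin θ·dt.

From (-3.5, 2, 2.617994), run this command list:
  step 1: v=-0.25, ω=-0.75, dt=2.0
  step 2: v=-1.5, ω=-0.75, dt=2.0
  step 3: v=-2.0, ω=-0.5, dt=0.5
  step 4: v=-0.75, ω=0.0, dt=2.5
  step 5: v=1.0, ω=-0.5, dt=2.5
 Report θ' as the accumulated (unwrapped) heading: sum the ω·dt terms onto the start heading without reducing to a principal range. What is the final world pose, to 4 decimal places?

step 1: θ'=1.1180 (R=0.3333) → pose (-3.3669, 1.5655, 1.1180)
step 2: θ'=-0.3820 (R=2.0000) → pose (-5.9109, 0.5846, -0.3820)
step 3: θ'=-0.6320 (R=4.0000) → pose (-6.7829, 1.0689, -0.6320)
step 4: θ'=-0.6320 (straight) → pose (-8.2957, 2.1766, -0.6320)
step 5: θ'=-1.8820 (R=-2.0000) → pose (-7.5733, -0.0495, -1.8820)

(-7.5733, -0.0495, -1.8820)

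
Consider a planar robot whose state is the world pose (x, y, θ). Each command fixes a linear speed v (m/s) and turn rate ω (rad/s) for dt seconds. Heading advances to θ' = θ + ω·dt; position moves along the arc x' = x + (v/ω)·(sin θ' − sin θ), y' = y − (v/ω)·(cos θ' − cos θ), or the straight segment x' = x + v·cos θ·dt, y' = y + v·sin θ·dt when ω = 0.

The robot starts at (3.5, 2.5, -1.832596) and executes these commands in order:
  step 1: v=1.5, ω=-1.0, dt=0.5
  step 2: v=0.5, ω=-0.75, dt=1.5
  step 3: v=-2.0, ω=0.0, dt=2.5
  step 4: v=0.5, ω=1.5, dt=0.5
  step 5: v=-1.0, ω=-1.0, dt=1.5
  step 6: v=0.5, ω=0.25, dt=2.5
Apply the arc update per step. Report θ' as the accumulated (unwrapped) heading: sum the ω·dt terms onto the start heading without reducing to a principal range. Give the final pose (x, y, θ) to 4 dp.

(7.3545, 0.5289, -3.5826)

step 1: θ'=-2.3326 (R=-1.5000) → pose (3.1365, 1.8529, -2.3326)
step 2: θ'=-3.4576 (R=-0.6667) → pose (2.4469, 1.6794, -3.4576)
step 3: θ'=-3.4576 (straight) → pose (7.1994, 0.1255, -3.4576)
step 4: θ'=-2.7076 (R=0.3333) → pose (6.9556, 0.1111, -2.7076)
step 5: θ'=-4.2076 (R=1.0000) → pose (8.2514, -0.3125, -4.2076)
step 6: θ'=-3.5826 (R=2.0000) → pose (7.3545, 0.5289, -3.5826)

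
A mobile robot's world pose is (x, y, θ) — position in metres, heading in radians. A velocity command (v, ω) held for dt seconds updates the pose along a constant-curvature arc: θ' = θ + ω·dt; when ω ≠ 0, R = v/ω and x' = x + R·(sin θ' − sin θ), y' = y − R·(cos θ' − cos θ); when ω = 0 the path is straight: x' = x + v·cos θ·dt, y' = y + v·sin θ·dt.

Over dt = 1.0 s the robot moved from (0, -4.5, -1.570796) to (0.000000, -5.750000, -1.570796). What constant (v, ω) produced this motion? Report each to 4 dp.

v = 1.2500, ω = 0.0000

Δθ = -1.570796 − -1.570796 = 0.000000
ω = Δθ/dt = 0.000000/1.0 = 0.0000
ω = 0 → v = (Δx·cos θ + Δy·sin θ)/dt = 1.2500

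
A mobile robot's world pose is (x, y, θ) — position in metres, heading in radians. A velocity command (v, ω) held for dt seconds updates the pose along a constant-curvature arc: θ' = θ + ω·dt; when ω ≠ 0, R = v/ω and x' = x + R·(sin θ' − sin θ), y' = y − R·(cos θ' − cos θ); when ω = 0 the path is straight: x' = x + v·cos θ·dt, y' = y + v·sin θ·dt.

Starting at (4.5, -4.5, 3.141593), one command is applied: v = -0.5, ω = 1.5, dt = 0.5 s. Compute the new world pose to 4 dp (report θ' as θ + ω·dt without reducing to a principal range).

(4.7272, -4.4106, 3.8916)

θ' = 3.1416 + 1.5·0.5 = 3.8916
R = v/ω = -0.5/1.5 = -0.3333
x' = 4.5 + -0.3333·(sin 3.8916 − sin 3.1416) = 4.7272
y' = -4.5 − -0.3333·(cos 3.8916 − cos 3.1416) = -4.4106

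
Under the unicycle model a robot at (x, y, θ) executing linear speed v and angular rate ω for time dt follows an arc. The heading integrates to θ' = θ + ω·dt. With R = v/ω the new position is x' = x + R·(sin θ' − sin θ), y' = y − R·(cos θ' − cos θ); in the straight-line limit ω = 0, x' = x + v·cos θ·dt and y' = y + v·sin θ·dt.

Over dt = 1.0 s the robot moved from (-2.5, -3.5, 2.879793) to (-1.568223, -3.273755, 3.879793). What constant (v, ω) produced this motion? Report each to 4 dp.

v = -1.0000, ω = 1.0000

Δθ = 3.879793 − 2.879793 = 1.000000
ω = Δθ/dt = 1.000000/1.0 = 1.0000
R = Δx/(sin θ' − sin θ) = -1.0000
v = R·ω = -1.0000·1.0000 = -1.0000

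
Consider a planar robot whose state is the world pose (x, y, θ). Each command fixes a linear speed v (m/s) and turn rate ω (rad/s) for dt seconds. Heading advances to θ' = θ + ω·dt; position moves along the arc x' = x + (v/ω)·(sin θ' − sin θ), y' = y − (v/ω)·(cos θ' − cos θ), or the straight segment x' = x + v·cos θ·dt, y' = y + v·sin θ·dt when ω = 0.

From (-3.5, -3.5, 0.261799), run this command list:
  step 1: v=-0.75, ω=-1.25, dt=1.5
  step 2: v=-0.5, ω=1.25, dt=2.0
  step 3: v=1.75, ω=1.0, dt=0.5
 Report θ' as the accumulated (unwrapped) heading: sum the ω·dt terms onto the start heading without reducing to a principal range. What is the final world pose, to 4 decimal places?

step 1: θ'=-1.6132 (R=0.6000) → pose (-4.2548, -2.8950, -1.6132)
step 2: θ'=0.8868 (R=-0.4000) → pose (-4.9644, -2.6253, 0.8868)
step 3: θ'=1.3868 (R=1.7500) → pose (-4.6003, -1.8397, 1.3868)

(-4.6003, -1.8397, 1.3868)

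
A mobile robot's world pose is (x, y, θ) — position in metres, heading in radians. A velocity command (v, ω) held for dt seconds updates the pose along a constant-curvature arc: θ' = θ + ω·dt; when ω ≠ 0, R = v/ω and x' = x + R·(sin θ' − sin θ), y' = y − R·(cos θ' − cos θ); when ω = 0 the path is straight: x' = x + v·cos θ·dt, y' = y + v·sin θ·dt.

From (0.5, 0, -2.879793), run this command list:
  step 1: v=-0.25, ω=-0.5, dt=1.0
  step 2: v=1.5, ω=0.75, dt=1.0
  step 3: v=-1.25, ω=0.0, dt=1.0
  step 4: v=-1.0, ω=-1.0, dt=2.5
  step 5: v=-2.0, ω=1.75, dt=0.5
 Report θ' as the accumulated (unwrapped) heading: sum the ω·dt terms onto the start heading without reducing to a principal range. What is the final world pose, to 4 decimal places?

(1.8092, -1.8302, -4.2548)

step 1: θ'=-3.3798 (R=0.5000) → pose (0.7474, 0.0029, -3.3798)
step 2: θ'=-2.6298 (R=2.0000) → pose (-0.7040, -0.1969, -2.6298)
step 3: θ'=-2.6298 (straight) → pose (0.3858, 0.4153, -2.6298)
step 4: θ'=-5.1298 (R=1.0000) → pose (1.7897, -0.8619, -5.1298)
step 5: θ'=-4.2548 (R=-1.1429) → pose (1.8092, -1.8302, -4.2548)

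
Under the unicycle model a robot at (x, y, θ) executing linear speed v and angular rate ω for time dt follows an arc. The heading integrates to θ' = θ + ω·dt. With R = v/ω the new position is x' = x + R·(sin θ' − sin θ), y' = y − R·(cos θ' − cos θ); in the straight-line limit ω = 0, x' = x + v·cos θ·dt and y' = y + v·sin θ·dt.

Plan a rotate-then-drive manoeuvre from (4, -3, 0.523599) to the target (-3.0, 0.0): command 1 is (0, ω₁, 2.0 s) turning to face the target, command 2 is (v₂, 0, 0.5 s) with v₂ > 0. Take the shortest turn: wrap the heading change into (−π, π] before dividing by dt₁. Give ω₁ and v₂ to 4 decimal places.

heading to target = atan2(0−-3, -3−4) = 2.7367
Δθ = wrap(2.7367 − 0.5236) = 2.2131; ω₁ = Δθ/dt₁ = 1.1066
distance = √((-3−4)² + (0−-3)²) = 7.6158; v₂ = distance/dt₂ = 15.2315

ω₁ = 1.1066, v₂ = 15.2315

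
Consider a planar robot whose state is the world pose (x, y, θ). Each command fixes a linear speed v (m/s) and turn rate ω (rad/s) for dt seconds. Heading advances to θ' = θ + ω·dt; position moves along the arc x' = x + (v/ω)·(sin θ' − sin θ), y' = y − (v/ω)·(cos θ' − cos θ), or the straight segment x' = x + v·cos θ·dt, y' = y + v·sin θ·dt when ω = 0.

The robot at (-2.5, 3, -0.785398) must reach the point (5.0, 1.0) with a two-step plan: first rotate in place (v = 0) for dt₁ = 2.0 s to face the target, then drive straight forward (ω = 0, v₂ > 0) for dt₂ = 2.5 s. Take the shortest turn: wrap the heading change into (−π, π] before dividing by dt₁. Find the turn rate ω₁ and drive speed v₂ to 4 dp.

heading to target = atan2(1−3, 5−-2.5) = -0.2606
Δθ = wrap(-0.2606 − -0.7854) = 0.5248; ω₁ = Δθ/dt₁ = 0.2624
distance = √((5−-2.5)² + (1−3)²) = 7.7621; v₂ = distance/dt₂ = 3.1048

ω₁ = 0.2624, v₂ = 3.1048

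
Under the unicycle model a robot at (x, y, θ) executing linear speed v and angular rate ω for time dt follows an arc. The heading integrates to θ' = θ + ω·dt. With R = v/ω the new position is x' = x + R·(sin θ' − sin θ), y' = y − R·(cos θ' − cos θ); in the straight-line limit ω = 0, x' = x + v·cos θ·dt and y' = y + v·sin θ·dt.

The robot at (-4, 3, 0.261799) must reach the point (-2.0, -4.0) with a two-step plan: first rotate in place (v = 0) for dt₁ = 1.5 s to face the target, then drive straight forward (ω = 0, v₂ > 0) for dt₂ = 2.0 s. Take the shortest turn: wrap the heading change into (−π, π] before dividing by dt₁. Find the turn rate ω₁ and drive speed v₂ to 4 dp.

heading to target = atan2(-4−3, -2−-4) = -1.2925
Δθ = wrap(-1.2925 − 0.2618) = -1.5543; ω₁ = Δθ/dt₁ = -1.0362
distance = √((-2−-4)² + (-4−3)²) = 7.2801; v₂ = distance/dt₂ = 3.6401

ω₁ = -1.0362, v₂ = 3.6401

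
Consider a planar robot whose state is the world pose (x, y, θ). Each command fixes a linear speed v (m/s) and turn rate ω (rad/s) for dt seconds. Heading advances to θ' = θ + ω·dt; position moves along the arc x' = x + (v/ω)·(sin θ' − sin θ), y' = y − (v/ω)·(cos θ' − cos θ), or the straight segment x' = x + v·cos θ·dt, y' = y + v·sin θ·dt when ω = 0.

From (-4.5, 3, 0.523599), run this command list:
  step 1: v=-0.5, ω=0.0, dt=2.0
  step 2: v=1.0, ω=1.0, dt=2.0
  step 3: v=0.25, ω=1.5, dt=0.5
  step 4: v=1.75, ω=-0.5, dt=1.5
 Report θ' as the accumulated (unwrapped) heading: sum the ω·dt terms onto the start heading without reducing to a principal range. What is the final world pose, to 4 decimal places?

step 1: θ'=0.5236 (straight) → pose (-5.3660, 2.5000, 0.5236)
step 2: θ'=2.5236 (R=1.0000) → pose (-5.2866, 4.1811, 2.5236)
step 3: θ'=3.2736 (R=0.1667) → pose (-5.4051, 4.2104, 3.2736)
step 4: θ'=2.5236 (R=-3.5000) → pose (-7.8937, 4.8273, 2.5236)

(-7.8937, 4.8273, 2.5236)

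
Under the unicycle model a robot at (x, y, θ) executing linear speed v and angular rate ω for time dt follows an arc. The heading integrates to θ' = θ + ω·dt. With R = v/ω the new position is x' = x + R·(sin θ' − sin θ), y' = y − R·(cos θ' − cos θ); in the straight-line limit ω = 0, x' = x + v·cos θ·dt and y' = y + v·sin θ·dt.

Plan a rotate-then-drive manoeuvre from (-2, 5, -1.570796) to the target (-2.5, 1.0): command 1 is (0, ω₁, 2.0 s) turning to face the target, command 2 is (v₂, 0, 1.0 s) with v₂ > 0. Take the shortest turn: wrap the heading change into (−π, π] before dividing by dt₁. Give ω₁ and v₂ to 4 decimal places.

ω₁ = -0.0622, v₂ = 4.0311

heading to target = atan2(1−5, -2.5−-2) = -1.6952
Δθ = wrap(-1.6952 − -1.5708) = -0.1244; ω₁ = Δθ/dt₁ = -0.0622
distance = √((-2.5−-2)² + (1−5)²) = 4.0311; v₂ = distance/dt₂ = 4.0311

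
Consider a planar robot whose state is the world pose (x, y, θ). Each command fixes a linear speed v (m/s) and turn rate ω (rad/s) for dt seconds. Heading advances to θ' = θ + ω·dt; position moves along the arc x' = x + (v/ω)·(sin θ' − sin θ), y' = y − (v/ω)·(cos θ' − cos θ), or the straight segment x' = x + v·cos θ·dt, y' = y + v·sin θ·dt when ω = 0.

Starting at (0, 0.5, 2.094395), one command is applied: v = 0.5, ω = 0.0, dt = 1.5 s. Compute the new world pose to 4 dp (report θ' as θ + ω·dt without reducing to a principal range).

(-0.3750, 1.1495, 2.0944)

θ' = 2.0944 + 0.0·1.5 = 2.0944
ω = 0 → straight: x' = 0 + 0.5·cos(2.0944)·1.5 = -0.3750
y' = 0.5 + 0.5·sin(2.0944)·1.5 = 1.1495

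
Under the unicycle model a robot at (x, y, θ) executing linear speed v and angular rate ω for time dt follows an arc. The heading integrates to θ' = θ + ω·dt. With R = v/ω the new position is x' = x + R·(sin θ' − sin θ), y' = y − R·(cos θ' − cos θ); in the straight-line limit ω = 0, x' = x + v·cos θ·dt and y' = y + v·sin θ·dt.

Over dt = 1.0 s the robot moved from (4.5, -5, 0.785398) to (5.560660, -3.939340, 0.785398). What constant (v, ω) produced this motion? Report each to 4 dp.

Δθ = 0.785398 − 0.785398 = 0.000000
ω = Δθ/dt = 0.000000/1.0 = 0.0000
ω = 0 → v = (Δx·cos θ + Δy·sin θ)/dt = 1.5000

v = 1.5000, ω = 0.0000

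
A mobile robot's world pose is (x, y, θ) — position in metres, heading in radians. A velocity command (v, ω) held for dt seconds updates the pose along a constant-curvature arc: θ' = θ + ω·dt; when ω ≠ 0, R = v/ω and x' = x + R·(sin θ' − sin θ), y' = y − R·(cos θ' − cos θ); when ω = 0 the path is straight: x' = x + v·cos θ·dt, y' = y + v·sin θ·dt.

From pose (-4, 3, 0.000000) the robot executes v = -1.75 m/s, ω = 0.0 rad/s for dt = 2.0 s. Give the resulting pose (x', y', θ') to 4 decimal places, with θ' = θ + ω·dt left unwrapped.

(-7.5000, 3.0000, 0.0000)

θ' = 0.0000 + 0.0·2.0 = 0.0000
ω = 0 → straight: x' = -4 + -1.75·cos(0.0000)·2.0 = -7.5000
y' = 3 + -1.75·sin(0.0000)·2.0 = 3.0000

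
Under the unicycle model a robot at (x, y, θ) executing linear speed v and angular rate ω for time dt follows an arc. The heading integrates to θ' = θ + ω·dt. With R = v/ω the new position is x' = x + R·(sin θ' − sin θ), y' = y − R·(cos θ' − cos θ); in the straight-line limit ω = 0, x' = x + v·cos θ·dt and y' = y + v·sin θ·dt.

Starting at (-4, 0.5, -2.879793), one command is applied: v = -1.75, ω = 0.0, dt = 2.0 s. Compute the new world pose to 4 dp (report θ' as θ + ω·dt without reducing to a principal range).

θ' = -2.8798 + 0.0·2.0 = -2.8798
ω = 0 → straight: x' = -4 + -1.75·cos(-2.8798)·2.0 = -0.6193
y' = 0.5 + -1.75·sin(-2.8798)·2.0 = 1.4059

(-0.6193, 1.4059, -2.8798)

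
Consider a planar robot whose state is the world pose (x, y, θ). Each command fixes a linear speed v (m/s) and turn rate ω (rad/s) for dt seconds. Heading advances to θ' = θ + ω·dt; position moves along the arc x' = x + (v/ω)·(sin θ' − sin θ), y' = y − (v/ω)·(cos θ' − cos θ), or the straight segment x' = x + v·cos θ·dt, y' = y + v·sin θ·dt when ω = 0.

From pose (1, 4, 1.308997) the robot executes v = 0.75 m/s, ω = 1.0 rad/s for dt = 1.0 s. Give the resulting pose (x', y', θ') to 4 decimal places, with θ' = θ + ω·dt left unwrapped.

θ' = 1.3090 + 1.0·1.0 = 2.3090
R = v/ω = 0.75/1.0 = 0.7500
x' = 1 + 0.7500·(sin 2.3090 − sin 1.3090) = 0.8303
y' = 4 − 0.7500·(cos 2.3090 − cos 1.3090) = 4.6988

(0.8303, 4.6988, 2.3090)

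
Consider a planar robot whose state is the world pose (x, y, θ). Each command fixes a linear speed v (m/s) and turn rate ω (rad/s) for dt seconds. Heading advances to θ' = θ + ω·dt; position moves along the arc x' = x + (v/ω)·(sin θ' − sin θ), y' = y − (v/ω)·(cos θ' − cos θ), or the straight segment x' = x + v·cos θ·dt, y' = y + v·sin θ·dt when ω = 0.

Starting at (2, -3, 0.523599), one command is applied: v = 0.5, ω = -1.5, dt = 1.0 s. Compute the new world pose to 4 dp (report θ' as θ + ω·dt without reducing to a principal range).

(2.4428, -3.1020, -0.9764)

θ' = 0.5236 + -1.5·1.0 = -0.9764
R = v/ω = 0.5/-1.5 = -0.3333
x' = 2 + -0.3333·(sin -0.9764 − sin 0.5236) = 2.4428
y' = -3 − -0.3333·(cos -0.9764 − cos 0.5236) = -3.1020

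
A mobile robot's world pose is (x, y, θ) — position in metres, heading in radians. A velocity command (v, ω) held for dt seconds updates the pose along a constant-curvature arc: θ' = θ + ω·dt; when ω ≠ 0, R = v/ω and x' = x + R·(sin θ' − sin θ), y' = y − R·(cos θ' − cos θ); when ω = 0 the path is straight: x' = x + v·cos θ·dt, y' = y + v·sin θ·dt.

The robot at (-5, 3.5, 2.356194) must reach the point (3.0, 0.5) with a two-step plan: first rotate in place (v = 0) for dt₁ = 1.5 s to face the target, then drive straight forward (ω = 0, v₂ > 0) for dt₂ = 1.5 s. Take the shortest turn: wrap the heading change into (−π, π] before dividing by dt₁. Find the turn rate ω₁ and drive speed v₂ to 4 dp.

heading to target = atan2(0.5−3.5, 3−-5) = -0.3588
Δθ = wrap(-0.3588 − 2.3562) = -2.7150; ω₁ = Δθ/dt₁ = -1.8100
distance = √((3−-5)² + (0.5−3.5)²) = 8.5440; v₂ = distance/dt₂ = 5.6960

ω₁ = -1.8100, v₂ = 5.6960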